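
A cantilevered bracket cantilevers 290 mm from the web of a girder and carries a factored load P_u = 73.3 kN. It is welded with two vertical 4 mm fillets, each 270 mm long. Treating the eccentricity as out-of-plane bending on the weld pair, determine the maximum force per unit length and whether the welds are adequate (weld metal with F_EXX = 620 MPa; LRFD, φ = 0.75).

f_max ≈ 885 N/mm; NOT adequate

L_w = 2 × 270 = 540 mm; section modulus (unit throat) S = 2 × L²/6 = 24300 mm².
Direct shear f_v = P/L_w = 73.3×10³/540 = 135.7 N/mm.
Moment M = P × e = 73.3×10³ × 290 = 21257000 N·mm; bending f_b = M/S = 874.8 N/mm.
f_max = √(f_v² + f_b²) = √(135.7² + 874.8²) = 885.2 N/mm.
φr_n = 0.75 × 0.6 × 620 × (0.707 × 4) = 789 N/mm → NOT adequate.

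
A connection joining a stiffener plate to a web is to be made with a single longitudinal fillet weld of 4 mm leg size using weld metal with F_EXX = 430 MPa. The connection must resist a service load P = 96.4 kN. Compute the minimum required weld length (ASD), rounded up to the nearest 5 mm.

Throat t_e = 0.707 × 4 = 2.828 mm.
r_n/Ω = (0.6 × 430 × 2.828) / 2.0 = 364.8 N/mm = 0.3648 kN/mm.
L_req = P / (r_n/Ω) = 96.4 / 0.3648 = 264.2 mm total.
Round up → use L = 265 mm.

L = 265 mm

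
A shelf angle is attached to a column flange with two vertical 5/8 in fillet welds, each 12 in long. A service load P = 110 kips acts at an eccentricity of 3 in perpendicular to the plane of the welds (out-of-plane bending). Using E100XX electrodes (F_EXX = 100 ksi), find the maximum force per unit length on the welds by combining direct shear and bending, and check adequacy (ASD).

L_w = 2 × 12 = 24 in; section modulus (unit throat) S = 2 × L²/6 = 48 in².
Direct shear f_v = P/L_w = 110/24 = 4.583 kip/in.
Moment M = P × e = 110 × 3 = 330 kip·in; bending f_b = M/S = 6.875 kip/in.
f_max = √(f_v² + f_b²) = √(4.583² + 6.875²) = 8.263 kip/in.
r_n/Ω = (1/2.0) × 0.6 × 100 × (0.707 × 0.625) = 13.26 kip/in → adequate.

f_max ≈ 8.26 kip/in; adequate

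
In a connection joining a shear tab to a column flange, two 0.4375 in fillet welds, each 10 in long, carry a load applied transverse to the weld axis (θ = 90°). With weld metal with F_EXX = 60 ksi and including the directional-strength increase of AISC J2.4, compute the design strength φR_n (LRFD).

t_e = 0.707 × 0.4375 = 0.3093 in; A_we = 0.3093 × 20 = 6.186 in².
Directional factor: 1.0 + 0.5 sin^1.5(90°) = 1.5.
F_nw = 0.6 × 60 × 1.5 = 54 ksi.
φR_n = 0.75 × 54 × 6.186 = 250.5 kips.

φR_n ≈ 251 kips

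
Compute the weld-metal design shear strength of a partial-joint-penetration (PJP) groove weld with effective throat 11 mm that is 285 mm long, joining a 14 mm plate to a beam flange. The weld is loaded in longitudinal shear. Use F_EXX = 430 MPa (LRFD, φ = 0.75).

φR_n ≈ 607 kN

Effective throat (given) t_e = 11 mm.
A_we = 11 × 285 = 3135 mm².
F_nw = 0.6 F_EXX = 258 MPa.
φR_n = 0.75 × 258 × 3135 × 10⁻³ = 606.6 kN.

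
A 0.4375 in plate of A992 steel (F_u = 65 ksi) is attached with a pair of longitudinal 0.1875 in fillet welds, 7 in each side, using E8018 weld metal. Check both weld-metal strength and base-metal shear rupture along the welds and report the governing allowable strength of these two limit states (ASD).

R_n/Ω ≈ 44.5 kips (weld metal governs)

E80XX → F_EXX = 80 ksi.
t_e = 0.707 × 0.1875 = 0.1326 in; L = 14 in.
Weld metal: R_n/Ω = (1/2.0) × 0.6 × 80 × 0.1326 × 14 = 44.54 kips.
Base metal (shear rupture): R_n/Ω = (1/2.0) × 0.6 × 65 × 0.4375 × 14 = 119.4 kips.
Governing: weld metal.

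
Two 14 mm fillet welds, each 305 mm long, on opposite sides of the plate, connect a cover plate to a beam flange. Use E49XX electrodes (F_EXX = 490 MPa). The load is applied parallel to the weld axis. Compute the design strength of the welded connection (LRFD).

φR_n ≈ 1330 kN

Effective throat t_e = 0.707 × 14 = 9.898 mm.
Total length L = 610 mm; A_we = 9.898 × 610 = 6038 mm².
F_nw = 0.6 F_EXX = 0.6 × 490 = 294 MPa.
φR_n = 0.75 × 294 × 6038 × 10⁻³ = 1331 kN.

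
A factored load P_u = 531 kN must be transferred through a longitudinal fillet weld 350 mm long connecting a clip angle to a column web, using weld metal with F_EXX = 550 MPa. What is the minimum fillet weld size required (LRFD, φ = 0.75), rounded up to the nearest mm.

w = 9 mm

Total weld length L = 350 mm.
Required throat t_e = P_u / (φ × 0.6 F_EXX × L) = 531 / (0.75 × 0.6 × 550 × 350 × 10⁻³) = 6.13 mm.
Required leg w = t_e / 0.707 = 8.67 mm → use 9 mm.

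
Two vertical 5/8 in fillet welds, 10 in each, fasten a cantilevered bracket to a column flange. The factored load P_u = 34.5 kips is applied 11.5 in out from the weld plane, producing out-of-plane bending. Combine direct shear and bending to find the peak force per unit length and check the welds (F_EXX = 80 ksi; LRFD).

L_w = 2 × 10 = 20 in; section modulus (unit throat) S = 2 × L²/6 = 33.33 in².
Direct shear f_v = P/L_w = 34.5/20 = 1.725 kip/in.
Moment M = P × e = 34.5 × 11.5 = 396.75 kip·in; bending f_b = M/S = 11.9 kip/in.
f_max = √(f_v² + f_b²) = √(1.725² + 11.9²) = 12.03 kip/in.
φr_n = 0.75 × 0.6 × 80 × (0.707 × 0.625) = 15.91 kip/in → adequate.

f_max ≈ 12 kip/in; adequate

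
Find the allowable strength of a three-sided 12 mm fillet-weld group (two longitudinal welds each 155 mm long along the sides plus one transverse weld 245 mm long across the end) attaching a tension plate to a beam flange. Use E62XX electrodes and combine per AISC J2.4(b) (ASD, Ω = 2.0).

R_n/Ω ≈ 996 kN

E62XX → F_EXX = 620 MPa.
t_e = 0.707 × 12 = 8.484 mm.
R_nwl = 0.6 × 620 × 8.484 × 310 × 10⁻³ = 978.4 kN (longitudinal, 2 welds).
R_nwt = 0.6 × 620 × 8.484 × 245 × 10⁻³ = 773.2 kN (transverse, base value).
(i) R_nwl + R_nwt = 1752 kN; (ii) 0.85 R_nwl + 1.5 R_nwt = 1991 kN.
R_n = max = 1991 kN [governs: (ii)]; R_n/Ω = 995.7 kN.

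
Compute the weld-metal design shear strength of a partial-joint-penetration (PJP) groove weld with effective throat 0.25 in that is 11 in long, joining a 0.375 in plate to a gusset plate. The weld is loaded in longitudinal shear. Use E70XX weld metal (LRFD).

φR_n ≈ 86.6 kip

E70XX → F_EXX = 70 ksi.
Effective throat (given) t_e = 0.25 in.
A_we = 0.25 × 11 = 2.75 in².
F_nw = 0.6 F_EXX = 42 ksi.
φR_n = 0.75 × 42 × 2.75 = 86.62 kip.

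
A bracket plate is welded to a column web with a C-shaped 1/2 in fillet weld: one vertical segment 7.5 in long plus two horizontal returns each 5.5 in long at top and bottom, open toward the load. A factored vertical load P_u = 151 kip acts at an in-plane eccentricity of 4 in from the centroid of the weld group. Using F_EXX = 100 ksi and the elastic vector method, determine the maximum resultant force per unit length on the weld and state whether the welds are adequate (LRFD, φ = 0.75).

Total weld length L_w = 18.5 in. Treat welds as unit-width lines.
Centroid: x̄ = 2×5.5×2.75 / 18.5 = 1.635 in from the vertical weld.
Polar moment about centroid: J = I_x + I_y = [7.5³/12 + 2×5.5×3.75²] + [7.5×1.635² + 2(5.5³/12 + 5.5×1.115²)] = 251.3 in³.
Direct shear f_v = P/L_w = 151 / 18.5 = 8.162 kip/in (vertical).
Torsion M = P·e = 151 × 4 = 604 kip·in.
Critical point at (x, y) = (3.865, 3.75) from centroid. f_tx = M·y/J = 9.013 kip/in; f_ty = M·x/J = 9.289 kip/in.
Resultant f_max = √[f_tx² + (f_v + f_ty)²] = √[9.013² + (8.162 + 9.289)²] = 19.64 kip/in.
Capacity per unit length: φr_n = 0.75 × 0.6 × 100 × (0.707 × 0.5) = 15.91 kip/in.
19.64 > 15.91 → NOT adequate.

f_max ≈ 19.6 kip/in; NOT adequate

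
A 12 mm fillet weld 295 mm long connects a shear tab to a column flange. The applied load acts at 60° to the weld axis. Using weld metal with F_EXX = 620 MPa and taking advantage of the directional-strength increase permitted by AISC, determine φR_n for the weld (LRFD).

φR_n ≈ 980 kN

t_e = 0.707 × 12 = 8.484 mm; A_we = 8.484 × 295 = 2503 mm².
Directional factor: 1.0 + 0.5 sin^1.5(60°) = 1.403.
F_nw = 0.6 × 620 × 1.403 = 521.9 MPa.
φR_n = 0.75 × 521.9 × 2503 × 10⁻³ = 979.7 kN.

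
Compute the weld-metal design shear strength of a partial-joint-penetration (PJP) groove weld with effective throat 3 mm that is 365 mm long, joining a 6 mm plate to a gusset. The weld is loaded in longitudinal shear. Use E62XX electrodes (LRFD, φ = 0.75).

E62XX → F_EXX = 620 MPa.
Effective throat (given) t_e = 3 mm.
A_we = 3 × 365 = 1095 mm².
F_nw = 0.6 F_EXX = 372 MPa.
φR_n = 0.75 × 372 × 1095 × 10⁻³ = 305.5 kN.

φR_n ≈ 306 kN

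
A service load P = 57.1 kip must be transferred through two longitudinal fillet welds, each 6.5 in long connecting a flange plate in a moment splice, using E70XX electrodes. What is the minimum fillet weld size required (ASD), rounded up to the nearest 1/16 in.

w = 5/16 in

E70XX → F_EXX = 70 ksi.
Total weld length L = 13 in.
Required throat t_e = P × Ω / (0.6 F_EXX × L) = 57.1 × 2.0 / (0.6 × 70 × 13) = 0.2092 in.
Required leg w = t_e / 0.707 = 0.2958 in → use 5/16 in.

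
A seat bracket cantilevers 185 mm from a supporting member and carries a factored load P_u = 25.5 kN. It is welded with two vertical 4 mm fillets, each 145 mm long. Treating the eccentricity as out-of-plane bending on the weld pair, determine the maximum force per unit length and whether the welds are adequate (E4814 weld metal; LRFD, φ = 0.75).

f_max ≈ 679 N/mm; NOT adequate

E48XX → F_EXX = 480 MPa.
L_w = 2 × 145 = 290 mm; section modulus (unit throat) S = 2 × L²/6 = 7008 mm².
Direct shear f_v = P/L_w = 25.5×10³/290 = 87.93 N/mm.
Moment M = P × e = 25.5×10³ × 185 = 4717500 N·mm; bending f_b = M/S = 673.1 N/mm.
f_max = √(f_v² + f_b²) = √(87.93² + 673.1²) = 678.8 N/mm.
φr_n = 0.75 × 0.6 × 480 × (0.707 × 4) = 610.8 N/mm → NOT adequate.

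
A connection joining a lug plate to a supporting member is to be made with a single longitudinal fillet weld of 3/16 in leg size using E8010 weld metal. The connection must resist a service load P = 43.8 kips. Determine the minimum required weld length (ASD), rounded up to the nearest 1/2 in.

E80XX → F_EXX = 80 ksi.
Throat t_e = 0.707 × 0.1875 = 0.1326 in.
r_n/Ω = (0.6 × 80 × 0.1326) / 2.0 = 3.181 kip/in.
L_req = P / (r_n/Ω) = 43.8 / 3.181 = 13.77 in total.
Round up → use L = 14 in.

L = 14 in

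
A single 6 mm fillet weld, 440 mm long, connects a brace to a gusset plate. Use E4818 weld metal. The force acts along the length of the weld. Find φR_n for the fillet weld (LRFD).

E48XX → F_EXX = 480 MPa.
Effective throat t_e = 0.707 × 6 = 4.242 mm.
Total length L = 440 mm; A_we = 4.242 × 440 = 1866 mm².
F_nw = 0.6 F_EXX = 0.6 × 480 = 288 MPa.
φR_n = 0.75 × 288 × 1866 × 10⁻³ = 403.2 kN.

φR_n ≈ 403 kN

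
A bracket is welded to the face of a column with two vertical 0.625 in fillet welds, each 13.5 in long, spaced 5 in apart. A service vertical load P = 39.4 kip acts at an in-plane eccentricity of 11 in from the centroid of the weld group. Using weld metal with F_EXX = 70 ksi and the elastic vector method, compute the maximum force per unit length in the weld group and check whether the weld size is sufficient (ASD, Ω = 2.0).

Total weld length L_w = 27 in. Treat welds as unit-width lines.
Polar moment about centroid: J = 2[d³/12 + d(b/2)²] = 2[13.5³/12 + 13.5×2.5²] = 578.8 in³.
Direct shear f_v = P/L_w = 39.4 / 27 = 1.459 kip/in (vertical).
Torsion M = P·e = 39.4 × 11 = 433.4 kip·in.
Critical point at (x, y) = (2.5, 6.75) from centroid. f_tx = M·y/J = 5.054 kip/in; f_ty = M·x/J = 1.872 kip/in.
Resultant f_max = √[f_tx² + (f_v + f_ty)²] = √[5.054² + (1.459 + 1.872)²] = 6.053 kip/in.
Capacity per unit length: r_n/Ω = (1/2.0) × 0.6 × 70 × (0.707 × 0.625) = 9.279 kip/in.
6.053 ≤ 9.279 → adequate.

f_max ≈ 6.05 kip/in; adequate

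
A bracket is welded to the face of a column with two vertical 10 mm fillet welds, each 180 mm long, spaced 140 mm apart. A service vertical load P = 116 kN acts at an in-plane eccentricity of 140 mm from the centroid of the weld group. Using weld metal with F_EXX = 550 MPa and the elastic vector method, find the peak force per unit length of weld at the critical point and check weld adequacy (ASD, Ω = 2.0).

Total weld length L_w = 360 mm. Treat welds as unit-width lines.
Polar moment about centroid: J = 2[d³/12 + d(b/2)²] = 2[180³/12 + 180×70²] = 2736000 mm³.
Direct shear f_v = P/L_w = 116×10³ / 360 = 322.2 N/mm (vertical).
Torsion M = P·e = 116×10³ × 140 = 16240000 N·mm.
Critical point at (x, y) = (70, 90) from centroid. f_tx = M·y/J = 534.2 N/mm; f_ty = M·x/J = 415.5 N/mm.
Resultant f_max = √[f_tx² + (f_v + f_ty)²] = √[534.2² + (322.2 + 415.5)²] = 910.8 N/mm.
Capacity per unit length: r_n/Ω = (1/2.0) × 0.6 × 550 × (0.707 × 10) = 1167 N/mm.
910.8 ≤ 1167 → adequate.

f_max ≈ 911 N/mm; adequate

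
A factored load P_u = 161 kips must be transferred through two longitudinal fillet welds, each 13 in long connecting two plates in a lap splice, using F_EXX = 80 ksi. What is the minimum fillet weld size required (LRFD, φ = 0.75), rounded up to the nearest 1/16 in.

w = 1/4 in

Total weld length L = 26 in.
Required throat t_e = P_u / (φ × 0.6 F_EXX × L) = 161 / (0.75 × 0.6 × 80 × 26) = 0.172 in.
Required leg w = t_e / 0.707 = 0.2433 in → use 1/4 in.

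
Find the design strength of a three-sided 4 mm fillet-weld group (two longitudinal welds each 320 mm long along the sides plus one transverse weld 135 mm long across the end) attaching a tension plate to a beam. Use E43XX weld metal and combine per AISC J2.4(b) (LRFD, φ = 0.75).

φR_n ≈ 424 kN

E43XX → F_EXX = 430 MPa.
t_e = 0.707 × 4 = 2.828 mm.
R_nwl = 0.6 × 430 × 2.828 × 640 × 10⁻³ = 467 kN (longitudinal, 2 welds).
R_nwt = 0.6 × 430 × 2.828 × 135 × 10⁻³ = 98.5 kN (transverse, base value).
(i) R_nwl + R_nwt = 565.5 kN; (ii) 0.85 R_nwl + 1.5 R_nwt = 544.7 kN.
R_n = max = 565.5 kN [governs: (i)]; φR_n = 424.1 kN.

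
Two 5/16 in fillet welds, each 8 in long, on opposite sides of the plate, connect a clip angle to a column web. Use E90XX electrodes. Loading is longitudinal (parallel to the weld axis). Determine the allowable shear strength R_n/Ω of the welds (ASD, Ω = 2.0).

E90XX → F_EXX = 90 ksi.
Effective throat t_e = 0.707 × 0.3125 = 0.2209 in.
Total length L = 16 in; A_we = 0.2209 × 16 = 3.535 in².
F_nw = 0.6 F_EXX = 0.6 × 90 = 54 ksi.
R_n = 54 × 3.535 = 190.9 kips; R_n/Ω = 190.9/2.0 = 95.44 kips.

R_n/Ω ≈ 95.4 kips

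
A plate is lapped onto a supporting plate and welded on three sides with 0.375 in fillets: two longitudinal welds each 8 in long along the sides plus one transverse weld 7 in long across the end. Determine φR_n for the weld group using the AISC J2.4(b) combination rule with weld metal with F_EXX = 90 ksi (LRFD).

φR_n ≈ 259 kips

t_e = 0.707 × 0.375 = 0.2651 in.
R_nwl = 0.6 × 90 × 0.2651 × 16 = 229.1 kips (longitudinal, 2 welds).
R_nwt = 0.6 × 90 × 0.2651 × 7 = 100.2 kips (transverse, base value).
(i) R_nwl + R_nwt = 329.3 kips; (ii) 0.85 R_nwl + 1.5 R_nwt = 345 kips.
R_n = max = 345 kips [governs: (ii)]; φR_n = 258.8 kips.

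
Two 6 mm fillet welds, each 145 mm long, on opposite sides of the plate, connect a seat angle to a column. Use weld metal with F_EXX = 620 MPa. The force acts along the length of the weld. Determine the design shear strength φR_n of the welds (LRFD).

Effective throat t_e = 0.707 × 6 = 4.242 mm.
Total length L = 290 mm; A_we = 4.242 × 290 = 1230 mm².
F_nw = 0.6 F_EXX = 0.6 × 620 = 372 MPa.
φR_n = 0.75 × 372 × 1230 × 10⁻³ = 343.2 kN.

φR_n ≈ 343 kN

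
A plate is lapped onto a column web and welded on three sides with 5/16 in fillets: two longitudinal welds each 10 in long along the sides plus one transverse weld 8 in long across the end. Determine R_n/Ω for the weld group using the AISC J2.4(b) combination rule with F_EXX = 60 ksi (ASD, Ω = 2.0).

R_n/Ω ≈ 115 kip

t_e = 0.707 × 0.3125 = 0.2209 in.
R_nwl = 0.6 × 60 × 0.2209 × 20 = 159.1 kip (longitudinal, 2 welds).
R_nwt = 0.6 × 60 × 0.2209 × 8 = 63.63 kip (transverse, base value).
(i) R_nwl + R_nwt = 222.7 kip; (ii) 0.85 R_nwl + 1.5 R_nwt = 230.7 kip.
R_n = max = 230.7 kip [governs: (ii)]; R_n/Ω = 115.3 kip.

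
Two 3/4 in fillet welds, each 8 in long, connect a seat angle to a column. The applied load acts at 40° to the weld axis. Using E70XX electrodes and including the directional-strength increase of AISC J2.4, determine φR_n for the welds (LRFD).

E70XX → F_EXX = 70 ksi.
t_e = 0.707 × 0.75 = 0.5302 in; A_we = 0.5302 × 16 = 8.484 in².
Directional factor: 1.0 + 0.5 sin^1.5(40°) = 1.258.
F_nw = 0.6 × 70 × 1.258 = 52.82 ksi.
φR_n = 0.75 × 52.82 × 8.484 = 336.1 kip.

φR_n ≈ 336 kip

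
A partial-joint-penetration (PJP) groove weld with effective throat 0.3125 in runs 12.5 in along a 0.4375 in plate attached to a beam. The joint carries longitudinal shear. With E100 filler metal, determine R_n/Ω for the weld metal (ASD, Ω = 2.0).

E100XX → F_EXX = 100 ksi.
Effective throat (given) t_e = 0.3125 in.
A_we = 0.3125 × 12.5 = 3.906 in².
F_nw = 0.6 F_EXX = 60 ksi.
R_n/Ω = (60 × 3.906) / 2.0 = 117.2 kip.

R_n/Ω ≈ 117 kip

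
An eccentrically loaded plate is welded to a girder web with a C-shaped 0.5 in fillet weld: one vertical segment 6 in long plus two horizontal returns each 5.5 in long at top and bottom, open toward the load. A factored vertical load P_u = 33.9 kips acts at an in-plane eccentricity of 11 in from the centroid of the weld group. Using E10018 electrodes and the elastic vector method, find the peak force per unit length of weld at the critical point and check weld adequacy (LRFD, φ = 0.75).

f_max ≈ 11.9 kip/in; adequate

E100XX → F_EXX = 100 ksi.
Total weld length L_w = 17 in. Treat welds as unit-width lines.
Centroid: x̄ = 2×5.5×2.75 / 17 = 1.779 in from the vertical weld.
Polar moment about centroid: J = I_x + I_y = [6³/12 + 2×5.5×3²] + [6×1.779² + 2(5.5³/12 + 5.5×0.9706²)] = 174.1 in³.
Direct shear f_v = P/L_w = 33.9 / 17 = 1.994 kip/in (vertical).
Torsion M = P·e = 33.9 × 11 = 372.9 kip·in.
Critical point at (x, y) = (3.721, 3) from centroid. f_tx = M·y/J = 6.426 kip/in; f_ty = M·x/J = 7.97 kip/in.
Resultant f_max = √[f_tx² + (f_v + f_ty)²] = √[6.426² + (1.994 + 7.97)²] = 11.86 kip/in.
Capacity per unit length: φr_n = 0.75 × 0.6 × 100 × (0.707 × 0.5) = 15.91 kip/in.
11.86 ≤ 15.91 → adequate.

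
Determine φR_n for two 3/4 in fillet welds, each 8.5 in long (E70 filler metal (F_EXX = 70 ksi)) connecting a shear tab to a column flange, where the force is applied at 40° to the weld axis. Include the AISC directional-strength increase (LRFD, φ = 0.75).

φR_n ≈ 357 kip

t_e = 0.707 × 0.75 = 0.5302 in; A_we = 0.5302 × 17 = 9.014 in².
Directional factor: 1.0 + 0.5 sin^1.5(40°) = 1.258.
F_nw = 0.6 × 70 × 1.258 = 52.82 ksi.
φR_n = 0.75 × 52.82 × 9.014 = 357.1 kip.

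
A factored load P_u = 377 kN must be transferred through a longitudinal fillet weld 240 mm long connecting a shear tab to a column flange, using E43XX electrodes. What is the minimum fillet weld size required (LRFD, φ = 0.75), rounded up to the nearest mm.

w = 12 mm

E43XX → F_EXX = 430 MPa.
Total weld length L = 240 mm.
Required throat t_e = P_u / (φ × 0.6 F_EXX × L) = 377 / (0.75 × 0.6 × 430 × 240 × 10⁻³) = 8.118 mm.
Required leg w = t_e / 0.707 = 11.48 mm → use 12 mm.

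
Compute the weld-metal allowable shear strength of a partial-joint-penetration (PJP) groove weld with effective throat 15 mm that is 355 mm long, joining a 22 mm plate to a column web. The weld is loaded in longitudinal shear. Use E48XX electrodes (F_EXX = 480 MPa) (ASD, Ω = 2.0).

R_n/Ω ≈ 767 kN

Effective throat (given) t_e = 15 mm.
A_we = 15 × 355 = 5325 mm².
F_nw = 0.6 F_EXX = 288 MPa.
R_n/Ω = (288 × 5325) / 2.0 × 10⁻³ = 766.8 kN.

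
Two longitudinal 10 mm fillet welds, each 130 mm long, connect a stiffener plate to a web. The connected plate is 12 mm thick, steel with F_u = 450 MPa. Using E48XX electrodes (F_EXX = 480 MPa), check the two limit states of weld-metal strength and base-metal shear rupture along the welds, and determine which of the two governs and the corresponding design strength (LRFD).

φR_n ≈ 397 kN (weld metal governs)

t_e = 0.707 × 10 = 7.07 mm; L = 260 mm.
Weld metal: φR_n = 0.75 × 0.6 × 480 × 7.07 × 260 × 10⁻³ = 397.1 kN.
Base metal (shear rupture): φR_n = 0.75 × 0.6 × 450 × 12 × 260 × 10⁻³ = 631.8 kN.
Governing: weld metal.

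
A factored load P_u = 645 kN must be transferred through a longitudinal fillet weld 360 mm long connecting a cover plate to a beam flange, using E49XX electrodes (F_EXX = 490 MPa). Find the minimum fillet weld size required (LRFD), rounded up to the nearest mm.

Total weld length L = 360 mm.
Required throat t_e = P_u / (φ × 0.6 F_EXX × L) = 645 / (0.75 × 0.6 × 490 × 360 × 10⁻³) = 8.125 mm.
Required leg w = t_e / 0.707 = 11.49 mm → use 12 mm.

w = 12 mm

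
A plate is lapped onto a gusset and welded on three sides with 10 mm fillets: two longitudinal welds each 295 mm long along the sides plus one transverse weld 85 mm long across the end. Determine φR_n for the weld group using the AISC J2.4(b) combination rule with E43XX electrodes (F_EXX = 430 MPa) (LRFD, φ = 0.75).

t_e = 0.707 × 10 = 7.07 mm.
R_nwl = 0.6 × 430 × 7.07 × 590 × 10⁻³ = 1076 kN (longitudinal, 2 welds).
R_nwt = 0.6 × 430 × 7.07 × 85 × 10⁻³ = 155 kN (transverse, base value).
(i) R_nwl + R_nwt = 1231 kN; (ii) 0.85 R_nwl + 1.5 R_nwt = 1147 kN.
R_n = max = 1231 kN [governs: (i)]; φR_n = 923.4 kN.

φR_n ≈ 923 kN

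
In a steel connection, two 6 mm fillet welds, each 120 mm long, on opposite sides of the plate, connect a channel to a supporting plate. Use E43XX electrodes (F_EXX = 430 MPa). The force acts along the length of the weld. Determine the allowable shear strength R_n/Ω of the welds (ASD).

R_n/Ω ≈ 131 kN

Effective throat t_e = 0.707 × 6 = 4.242 mm.
Total length L = 240 mm; A_we = 4.242 × 240 = 1018 mm².
F_nw = 0.6 F_EXX = 0.6 × 430 = 258 MPa.
R_n = 258 × 1018 × 10⁻³ = 262.7 kN; R_n/Ω = 262.7/2.0 = 131.3 kN.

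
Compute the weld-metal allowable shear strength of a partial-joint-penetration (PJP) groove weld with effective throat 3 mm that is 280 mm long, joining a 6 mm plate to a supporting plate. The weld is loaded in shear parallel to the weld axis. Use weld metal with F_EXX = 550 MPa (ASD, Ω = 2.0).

Effective throat (given) t_e = 3 mm.
A_we = 3 × 280 = 840 mm².
F_nw = 0.6 F_EXX = 330 MPa.
R_n/Ω = (330 × 840) / 2.0 × 10⁻³ = 138.6 kN.

R_n/Ω ≈ 139 kN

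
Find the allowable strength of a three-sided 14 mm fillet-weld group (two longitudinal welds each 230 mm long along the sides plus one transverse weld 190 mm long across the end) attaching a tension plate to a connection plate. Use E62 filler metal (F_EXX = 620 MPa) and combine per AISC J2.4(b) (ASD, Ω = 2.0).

R_n/Ω ≈ 1240 kN

t_e = 0.707 × 14 = 9.898 mm.
R_nwl = 0.6 × 620 × 9.898 × 460 × 10⁻³ = 1694 kN (longitudinal, 2 welds).
R_nwt = 0.6 × 620 × 9.898 × 190 × 10⁻³ = 699.6 kN (transverse, base value).
(i) R_nwl + R_nwt = 2393 kN; (ii) 0.85 R_nwl + 1.5 R_nwt = 2489 kN.
R_n = max = 2489 kN [governs: (ii)]; R_n/Ω = 1245 kN.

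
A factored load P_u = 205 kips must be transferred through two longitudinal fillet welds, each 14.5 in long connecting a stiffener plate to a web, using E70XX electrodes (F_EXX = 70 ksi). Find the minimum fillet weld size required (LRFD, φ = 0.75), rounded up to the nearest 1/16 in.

w = 3/8 in

Total weld length L = 29 in.
Required throat t_e = P_u / (φ × 0.6 F_EXX × L) = 205 / (0.75 × 0.6 × 70 × 29) = 0.2244 in.
Required leg w = t_e / 0.707 = 0.3174 in → use 3/8 in.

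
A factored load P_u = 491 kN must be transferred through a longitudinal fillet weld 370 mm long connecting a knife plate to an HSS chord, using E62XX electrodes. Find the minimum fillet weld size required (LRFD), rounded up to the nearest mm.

E62XX → F_EXX = 620 MPa.
Total weld length L = 370 mm.
Required throat t_e = P_u / (φ × 0.6 F_EXX × L) = 491 / (0.75 × 0.6 × 620 × 370 × 10⁻³) = 4.756 mm.
Required leg w = t_e / 0.707 = 6.728 mm → use 7 mm.

w = 7 mm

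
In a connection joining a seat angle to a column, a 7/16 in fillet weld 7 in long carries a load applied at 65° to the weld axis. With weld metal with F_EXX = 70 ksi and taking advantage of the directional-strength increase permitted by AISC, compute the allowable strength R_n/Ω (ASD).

R_n/Ω ≈ 65.1 kip

t_e = 0.707 × 0.4375 = 0.3093 in; A_we = 0.3093 × 7 = 2.165 in².
Directional factor: 1.0 + 0.5 sin^1.5(65°) = 1.431.
F_nw = 0.6 × 70 × 1.431 = 60.12 ksi.
R_n/Ω = (60.12 × 2.165) / 2.0 = 65.08 kip.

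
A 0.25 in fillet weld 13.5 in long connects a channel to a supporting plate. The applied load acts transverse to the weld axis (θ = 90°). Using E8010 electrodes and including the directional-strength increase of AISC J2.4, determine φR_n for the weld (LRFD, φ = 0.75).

E80XX → F_EXX = 80 ksi.
t_e = 0.707 × 0.25 = 0.1767 in; A_we = 0.1767 × 13.5 = 2.386 in².
Directional factor: 1.0 + 0.5 sin^1.5(90°) = 1.5.
F_nw = 0.6 × 80 × 1.5 = 72 ksi.
φR_n = 0.75 × 72 × 2.386 = 128.9 kips.

φR_n ≈ 129 kips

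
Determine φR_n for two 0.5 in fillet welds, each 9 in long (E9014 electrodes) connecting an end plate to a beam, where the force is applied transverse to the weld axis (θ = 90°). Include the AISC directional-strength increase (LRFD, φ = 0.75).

E90XX → F_EXX = 90 ksi.
t_e = 0.707 × 0.5 = 0.3535 in; A_we = 0.3535 × 18 = 6.363 in².
Directional factor: 1.0 + 0.5 sin^1.5(90°) = 1.5.
F_nw = 0.6 × 90 × 1.5 = 81 ksi.
φR_n = 0.75 × 81 × 6.363 = 386.6 kips.

φR_n ≈ 387 kips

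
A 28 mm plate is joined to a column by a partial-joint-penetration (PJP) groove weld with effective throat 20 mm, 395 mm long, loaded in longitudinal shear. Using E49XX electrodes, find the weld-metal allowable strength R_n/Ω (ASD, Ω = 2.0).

R_n/Ω ≈ 1160 kN

E49XX → F_EXX = 490 MPa.
Effective throat (given) t_e = 20 mm.
A_we = 20 × 395 = 7900 mm².
F_nw = 0.6 F_EXX = 294 MPa.
R_n/Ω = (294 × 7900) / 2.0 × 10⁻³ = 1161 kN.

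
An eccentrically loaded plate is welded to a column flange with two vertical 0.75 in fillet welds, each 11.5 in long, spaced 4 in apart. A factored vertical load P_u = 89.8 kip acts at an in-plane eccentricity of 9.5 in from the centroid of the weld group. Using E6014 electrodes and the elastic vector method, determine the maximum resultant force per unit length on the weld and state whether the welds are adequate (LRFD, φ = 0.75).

E60XX → F_EXX = 60 ksi.
Total weld length L_w = 23 in. Treat welds as unit-width lines.
Polar moment about centroid: J = 2[d³/12 + d(b/2)²] = 2[11.5³/12 + 11.5×2²] = 345.5 in³.
Direct shear f_v = P/L_w = 89.8 / 23 = 3.904 kip/in (vertical).
Torsion M = P·e = 89.8 × 9.5 = 853.1 kip·in.
Critical point at (x, y) = (2, 5.75) from centroid. f_tx = M·y/J = 14.2 kip/in; f_ty = M·x/J = 4.939 kip/in.
Resultant f_max = √[f_tx² + (f_v + f_ty)²] = √[14.2² + (3.904 + 4.939)²] = 16.73 kip/in.
Capacity per unit length: φr_n = 0.75 × 0.6 × 60 × (0.707 × 0.75) = 14.32 kip/in.
16.73 > 14.32 → NOT adequate.

f_max ≈ 16.7 kip/in; NOT adequate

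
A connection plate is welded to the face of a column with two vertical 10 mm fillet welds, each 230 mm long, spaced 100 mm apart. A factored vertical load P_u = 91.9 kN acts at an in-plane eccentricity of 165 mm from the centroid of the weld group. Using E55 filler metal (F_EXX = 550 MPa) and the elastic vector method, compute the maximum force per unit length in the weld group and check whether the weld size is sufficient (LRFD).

f_max ≈ 702 N/mm; adequate

Total weld length L_w = 460 mm. Treat welds as unit-width lines.
Polar moment about centroid: J = 2[d³/12 + d(b/2)²] = 2[230³/12 + 230×50²] = 3178000 mm³.
Direct shear f_v = P/L_w = 91.9×10³ / 460 = 199.8 N/mm (vertical).
Torsion M = P·e = 91.9×10³ × 165 = 15164000 N·mm.
Critical point at (x, y) = (50, 115) from centroid. f_tx = M·y/J = 548.7 N/mm; f_ty = M·x/J = 238.6 N/mm.
Resultant f_max = √[f_tx² + (f_v + f_ty)²] = √[548.7² + (199.8 + 238.6)²] = 702.3 N/mm.
Capacity per unit length: φr_n = 0.75 × 0.6 × 550 × (0.707 × 10) = 1750 N/mm.
702.3 ≤ 1750 → adequate.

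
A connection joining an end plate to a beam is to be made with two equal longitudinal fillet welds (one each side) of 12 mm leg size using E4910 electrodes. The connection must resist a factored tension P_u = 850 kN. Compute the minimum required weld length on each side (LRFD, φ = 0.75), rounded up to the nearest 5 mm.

E49XX → F_EXX = 490 MPa.
Throat t_e = 0.707 × 12 = 8.484 mm.
φr_n = 0.75 × 0.6 × 490 × 8.484 × 10⁻³ = 1.871 kN/mm.
L_req = P_u / φr_n = 850 / 1.871 = 454.4 mm total.
Per side: 454.4 / 2 = 227.2 mm.
Round up → use L = 230 mm on each side.

L = 230 mm on each side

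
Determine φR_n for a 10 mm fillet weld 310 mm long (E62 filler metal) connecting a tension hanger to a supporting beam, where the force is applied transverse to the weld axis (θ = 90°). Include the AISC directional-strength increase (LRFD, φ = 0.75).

E62XX → F_EXX = 620 MPa.
t_e = 0.707 × 10 = 7.07 mm; A_we = 7.07 × 310 = 2192 mm².
Directional factor: 1.0 + 0.5 sin^1.5(90°) = 1.5.
F_nw = 0.6 × 620 × 1.5 = 558 MPa.
φR_n = 0.75 × 558 × 2192 × 10⁻³ = 917.2 kN.

φR_n ≈ 917 kN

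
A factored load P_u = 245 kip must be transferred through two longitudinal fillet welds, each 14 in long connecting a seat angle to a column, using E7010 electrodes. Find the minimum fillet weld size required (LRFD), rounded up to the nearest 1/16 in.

E70XX → F_EXX = 70 ksi.
Total weld length L = 28 in.
Required throat t_e = P_u / (φ × 0.6 F_EXX × L) = 245 / (0.75 × 0.6 × 70 × 28) = 0.2778 in.
Required leg w = t_e / 0.707 = 0.3929 in → use 7/16 in.

w = 7/16 in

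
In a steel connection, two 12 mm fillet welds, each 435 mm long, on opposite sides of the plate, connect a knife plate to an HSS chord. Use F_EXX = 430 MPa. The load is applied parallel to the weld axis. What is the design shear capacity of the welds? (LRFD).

φR_n ≈ 1430 kN

Effective throat t_e = 0.707 × 12 = 8.484 mm.
Total length L = 870 mm; A_we = 8.484 × 870 = 7381 mm².
F_nw = 0.6 F_EXX = 0.6 × 430 = 258 MPa.
φR_n = 0.75 × 258 × 7381 × 10⁻³ = 1428 kN.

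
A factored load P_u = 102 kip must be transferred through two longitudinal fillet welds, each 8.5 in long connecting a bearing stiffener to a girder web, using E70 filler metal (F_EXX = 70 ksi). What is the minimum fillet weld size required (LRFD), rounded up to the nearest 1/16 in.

w = 5/16 in

Total weld length L = 17 in.
Required throat t_e = P_u / (φ × 0.6 F_EXX × L) = 102 / (0.75 × 0.6 × 70 × 17) = 0.1905 in.
Required leg w = t_e / 0.707 = 0.2694 in → use 5/16 in.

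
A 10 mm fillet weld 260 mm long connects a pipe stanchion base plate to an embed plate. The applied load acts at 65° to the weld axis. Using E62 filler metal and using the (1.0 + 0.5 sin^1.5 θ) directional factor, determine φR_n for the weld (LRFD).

E62XX → F_EXX = 620 MPa.
t_e = 0.707 × 10 = 7.07 mm; A_we = 7.07 × 260 = 1838 mm².
Directional factor: 1.0 + 0.5 sin^1.5(65°) = 1.431.
F_nw = 0.6 × 620 × 1.431 = 532.5 MPa.
φR_n = 0.75 × 532.5 × 1838 × 10⁻³ = 734.1 kN.

φR_n ≈ 734 kN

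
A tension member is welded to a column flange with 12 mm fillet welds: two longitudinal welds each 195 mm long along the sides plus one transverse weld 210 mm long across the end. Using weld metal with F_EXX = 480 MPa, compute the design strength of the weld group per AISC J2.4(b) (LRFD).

φR_n ≈ 1180 kN

t_e = 0.707 × 12 = 8.484 mm.
R_nwl = 0.6 × 480 × 8.484 × 390 × 10⁻³ = 952.9 kN (longitudinal, 2 welds).
R_nwt = 0.6 × 480 × 8.484 × 210 × 10⁻³ = 513.1 kN (transverse, base value).
(i) R_nwl + R_nwt = 1466 kN; (ii) 0.85 R_nwl + 1.5 R_nwt = 1580 kN.
R_n = max = 1580 kN [governs: (ii)]; φR_n = 1185 kN.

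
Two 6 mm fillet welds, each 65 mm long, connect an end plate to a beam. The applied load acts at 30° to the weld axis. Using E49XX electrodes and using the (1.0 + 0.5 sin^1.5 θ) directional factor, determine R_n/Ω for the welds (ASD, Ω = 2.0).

R_n/Ω ≈ 95.4 kN

E49XX → F_EXX = 490 MPa.
t_e = 0.707 × 6 = 4.242 mm; A_we = 4.242 × 130 = 551.5 mm².
Directional factor: 1.0 + 0.5 sin^1.5(30°) = 1.177.
F_nw = 0.6 × 490 × 1.177 = 346 MPa.
R_n/Ω = (346 × 551.5) / 2.0 × 10⁻³ = 95.39 kN.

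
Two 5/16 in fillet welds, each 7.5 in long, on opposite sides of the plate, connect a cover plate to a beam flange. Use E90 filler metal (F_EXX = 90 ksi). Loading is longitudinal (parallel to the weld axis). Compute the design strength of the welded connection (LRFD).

Effective throat t_e = 0.707 × 0.3125 = 0.2209 in.
Total length L = 15 in; A_we = 0.2209 × 15 = 3.314 in².
F_nw = 0.6 F_EXX = 0.6 × 90 = 54 ksi.
φR_n = 0.75 × 54 × 3.314 = 134.2 kip.

φR_n ≈ 134 kip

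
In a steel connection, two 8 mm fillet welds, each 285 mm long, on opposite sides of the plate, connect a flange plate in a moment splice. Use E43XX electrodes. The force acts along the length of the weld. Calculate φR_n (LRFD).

E43XX → F_EXX = 430 MPa.
Effective throat t_e = 0.707 × 8 = 5.656 mm.
Total length L = 570 mm; A_we = 5.656 × 570 = 3224 mm².
F_nw = 0.6 F_EXX = 0.6 × 430 = 258 MPa.
φR_n = 0.75 × 258 × 3224 × 10⁻³ = 623.8 kN.

φR_n ≈ 624 kN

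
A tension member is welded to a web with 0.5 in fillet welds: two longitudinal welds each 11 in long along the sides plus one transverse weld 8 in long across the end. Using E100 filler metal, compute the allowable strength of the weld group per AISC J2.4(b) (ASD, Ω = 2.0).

E100XX → F_EXX = 100 ksi.
t_e = 0.707 × 0.5 = 0.3535 in.
R_nwl = 0.6 × 100 × 0.3535 × 22 = 466.6 kips (longitudinal, 2 welds).
R_nwt = 0.6 × 100 × 0.3535 × 8 = 169.7 kips (transverse, base value).
(i) R_nwl + R_nwt = 636.3 kips; (ii) 0.85 R_nwl + 1.5 R_nwt = 651.1 kips.
R_n = max = 651.1 kips [governs: (ii)]; R_n/Ω = 325.6 kips.

R_n/Ω ≈ 326 kips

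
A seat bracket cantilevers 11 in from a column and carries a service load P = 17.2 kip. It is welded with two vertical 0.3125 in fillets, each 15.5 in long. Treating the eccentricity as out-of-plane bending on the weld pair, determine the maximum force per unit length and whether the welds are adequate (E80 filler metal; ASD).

f_max ≈ 2.43 kip/in; adequate

E80XX → F_EXX = 80 ksi.
L_w = 2 × 15.5 = 31 in; section modulus (unit throat) S = 2 × L²/6 = 80.08 in².
Direct shear f_v = P/L_w = 17.2/31 = 0.5548 kip/in.
Moment M = P × e = 17.2 × 11 = 189.2 kip·in; bending f_b = M/S = 2.363 kip/in.
f_max = √(f_v² + f_b²) = √(0.5548² + 2.363²) = 2.427 kip/in.
r_n/Ω = (1/2.0) × 0.6 × 80 × (0.707 × 0.3125) = 5.302 kip/in → adequate.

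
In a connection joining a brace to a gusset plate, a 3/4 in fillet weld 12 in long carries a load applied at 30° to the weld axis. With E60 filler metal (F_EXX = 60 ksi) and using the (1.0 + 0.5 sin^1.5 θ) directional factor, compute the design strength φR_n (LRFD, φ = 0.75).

t_e = 0.707 × 0.75 = 0.5302 in; A_we = 0.5302 × 12 = 6.363 in².
Directional factor: 1.0 + 0.5 sin^1.5(30°) = 1.177.
F_nw = 0.6 × 60 × 1.177 = 42.36 ksi.
φR_n = 0.75 × 42.36 × 6.363 = 202.2 kips.

φR_n ≈ 202 kips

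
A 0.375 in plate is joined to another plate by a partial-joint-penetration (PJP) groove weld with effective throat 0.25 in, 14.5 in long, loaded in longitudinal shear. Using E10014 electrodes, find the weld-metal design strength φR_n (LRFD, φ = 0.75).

E100XX → F_EXX = 100 ksi.
Effective throat (given) t_e = 0.25 in.
A_we = 0.25 × 14.5 = 3.625 in².
F_nw = 0.6 F_EXX = 60 ksi.
φR_n = 0.75 × 60 × 3.625 = 163.1 kips.

φR_n ≈ 163 kips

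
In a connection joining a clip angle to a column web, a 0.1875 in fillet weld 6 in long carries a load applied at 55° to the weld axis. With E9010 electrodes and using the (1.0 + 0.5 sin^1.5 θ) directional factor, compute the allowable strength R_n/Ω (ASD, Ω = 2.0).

E90XX → F_EXX = 90 ksi.
t_e = 0.707 × 0.1875 = 0.1326 in; A_we = 0.1326 × 6 = 0.7954 in².
Directional factor: 1.0 + 0.5 sin^1.5(55°) = 1.371.
F_nw = 0.6 × 90 × 1.371 = 74.02 ksi.
R_n/Ω = (74.02 × 0.7954) / 2.0 = 29.44 kip.

R_n/Ω ≈ 29.4 kip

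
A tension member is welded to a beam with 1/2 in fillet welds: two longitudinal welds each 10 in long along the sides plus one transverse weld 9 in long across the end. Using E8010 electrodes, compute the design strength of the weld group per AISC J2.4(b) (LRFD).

E80XX → F_EXX = 80 ksi.
t_e = 0.707 × 0.5 = 0.3535 in.
R_nwl = 0.6 × 80 × 0.3535 × 20 = 339.4 kip (longitudinal, 2 welds).
R_nwt = 0.6 × 80 × 0.3535 × 9 = 152.7 kip (transverse, base value).
(i) R_nwl + R_nwt = 492.1 kip; (ii) 0.85 R_nwl + 1.5 R_nwt = 517.5 kip.
R_n = max = 517.5 kip [governs: (ii)]; φR_n = 388.1 kip.

φR_n ≈ 388 kip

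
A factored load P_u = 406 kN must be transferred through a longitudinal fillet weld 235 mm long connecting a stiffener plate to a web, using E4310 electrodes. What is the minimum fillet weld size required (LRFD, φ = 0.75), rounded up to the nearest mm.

w = 13 mm

E43XX → F_EXX = 430 MPa.
Total weld length L = 235 mm.
Required throat t_e = P_u / (φ × 0.6 F_EXX × L) = 406 / (0.75 × 0.6 × 430 × 235 × 10⁻³) = 8.928 mm.
Required leg w = t_e / 0.707 = 12.63 mm → use 13 mm.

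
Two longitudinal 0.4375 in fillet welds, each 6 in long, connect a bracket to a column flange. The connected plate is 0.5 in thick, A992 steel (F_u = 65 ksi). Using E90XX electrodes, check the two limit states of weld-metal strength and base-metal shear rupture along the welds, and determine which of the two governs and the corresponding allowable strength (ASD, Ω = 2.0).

E90XX → F_EXX = 90 ksi.
t_e = 0.707 × 0.4375 = 0.3093 in; L = 12 in.
Weld metal: R_n/Ω = (1/2.0) × 0.6 × 90 × 0.3093 × 12 = 100.2 kips.
Base metal (shear rupture): R_n/Ω = (1/2.0) × 0.6 × 65 × 0.5 × 12 = 117 kips.
Governing: weld metal.

R_n/Ω ≈ 100 kips (weld metal governs)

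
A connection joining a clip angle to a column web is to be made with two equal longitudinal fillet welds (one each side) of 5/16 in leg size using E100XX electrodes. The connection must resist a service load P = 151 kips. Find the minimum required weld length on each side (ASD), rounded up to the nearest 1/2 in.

E100XX → F_EXX = 100 ksi.
Throat t_e = 0.707 × 0.3125 = 0.2209 in.
r_n/Ω = (0.6 × 100 × 0.2209) / 2.0 = 6.628 kip/in.
L_req = P / (r_n/Ω) = 151 / 6.628 = 22.78 in total.
Per side: 22.78 / 2 = 11.39 in.
Round up → use L = 11.5 in on each side.

L = 11.5 in on each side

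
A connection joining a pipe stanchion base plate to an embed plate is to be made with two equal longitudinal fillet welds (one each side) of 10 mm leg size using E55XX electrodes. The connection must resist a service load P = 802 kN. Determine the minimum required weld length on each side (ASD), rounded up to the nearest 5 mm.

L = 345 mm on each side

E55XX → F_EXX = 550 MPa.
Throat t_e = 0.707 × 10 = 7.07 mm.
r_n/Ω = (0.6 × 550 × 7.07) / 2.0 = 1167 N/mm = 1.167 kN/mm.
L_req = P / (r_n/Ω) = 802 / 1.167 = 687.5 mm total.
Per side: 687.5 / 2 = 343.7 mm.
Round up → use L = 345 mm on each side.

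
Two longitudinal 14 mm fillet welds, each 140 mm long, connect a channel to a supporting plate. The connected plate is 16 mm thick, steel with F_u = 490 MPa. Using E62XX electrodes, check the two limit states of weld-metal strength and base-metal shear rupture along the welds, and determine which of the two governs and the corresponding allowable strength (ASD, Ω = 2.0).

R_n/Ω ≈ 515 kN (weld metal governs)

E62XX → F_EXX = 620 MPa.
t_e = 0.707 × 14 = 9.898 mm; L = 280 mm.
Weld metal: R_n/Ω = (1/2.0) × 0.6 × 620 × 9.898 × 280 × 10⁻³ = 515.5 kN.
Base metal (shear rupture): R_n/Ω = (1/2.0) × 0.6 × 490 × 16 × 280 × 10⁻³ = 658.6 kN.
Governing: weld metal.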